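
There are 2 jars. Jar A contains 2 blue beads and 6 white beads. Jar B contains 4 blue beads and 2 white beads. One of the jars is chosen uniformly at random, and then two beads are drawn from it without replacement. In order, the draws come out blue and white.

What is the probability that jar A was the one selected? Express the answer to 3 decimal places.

0.446

Compute the likelihood of the observed sequence for each case: P(data | jar A) = (2/8)(6/7) = 3/14; P(data | jar B) = (4/6)(2/5) = 4/15.
Weighting by the prior gives 1/2 · 3/14 = 3/28, 1/2 · 4/15 = 2/15; summing to 101/420.
Therefore the posterior P(jar A | data) = (3/28) / (101/420) = 45/101.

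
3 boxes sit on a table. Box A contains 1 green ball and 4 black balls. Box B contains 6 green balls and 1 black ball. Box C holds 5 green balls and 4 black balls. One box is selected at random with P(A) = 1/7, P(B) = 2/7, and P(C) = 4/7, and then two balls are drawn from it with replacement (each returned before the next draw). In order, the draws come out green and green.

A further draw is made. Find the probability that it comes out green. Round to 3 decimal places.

The likelihood of the observed sequence under each hypothesis: P(data | box A) = (1/5)(1/5) = 0.04; P(data | box B) = (6/7)(6/7) = 0.73469; P(data | box C) = (5/9)(5/9) = 0.30864.
Multiplying each by its prior: 1/7 · 0.04 = 0.0057143, 2/7 · 0.73469 = 0.20991, 4/7 · 0.30864 = 0.17637; summing to 0.39199.
The posterior is then P(box A | data) = 0.014577, P(box B | data) = 0.5355, P(box C | data) = 0.44992.
The predictive probability is P(green next | data) = (1/5)(0.014577) + (6/7)(0.5355) + (5/9)(0.44992) = 0.71187.

0.712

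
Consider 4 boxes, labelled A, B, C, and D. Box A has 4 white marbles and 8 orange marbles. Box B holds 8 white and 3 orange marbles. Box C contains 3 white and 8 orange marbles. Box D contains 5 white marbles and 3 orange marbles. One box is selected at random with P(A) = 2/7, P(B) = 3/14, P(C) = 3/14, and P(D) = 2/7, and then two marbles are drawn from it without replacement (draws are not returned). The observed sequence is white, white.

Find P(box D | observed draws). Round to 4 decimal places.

0.4101

Compute the likelihood of the observed sequence for each case: P(data | box A) = (4/12)(3/11) = 0.090909; P(data | box B) = (8/11)(7/10) = 0.50909; P(data | box C) = (3/11)(2/10) = 0.054545; P(data | box D) = (5/8)(4/7) = 0.35714.
Multiplying each by its prior: 2/7 · 0.090909 = 0.025974, 3/14 · 0.50909 = 0.10909, 3/14 · 0.054545 = 0.011688, 2/7 · 0.35714 = 0.10204; these sum to 0.24879.
By Bayes' rule, P(box D | data) = (0.10204) / (0.24879) = 0.41014.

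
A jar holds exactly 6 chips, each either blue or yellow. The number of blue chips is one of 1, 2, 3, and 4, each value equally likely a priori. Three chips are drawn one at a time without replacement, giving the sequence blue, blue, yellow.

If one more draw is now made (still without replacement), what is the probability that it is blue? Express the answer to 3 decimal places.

0.440

For each hypothesis, P(data | H) works out to: P(data | r = 1) = (1/6)(0/5) = 0; P(data | r = 2) = (2/6)(1/5)(4/4) = 1/15; P(data | r = 3) = (3/6)(2/5)(3/4) = 3/20; P(data | r = 4) = (4/6)(3/5)(2/4) = 1/5.
Weighting by the prior gives 1/4 · 0 = 0, 1/4 · 1/15 = 1/60, 1/4 · 3/20 = 3/80, 1/4 · 1/5 = 1/20; these sum to 5/48.
Dividing through by the total gives posterior P(r = 1 | data) = 0, P(r = 2 | data) = 4/25, P(r = 3 | data) = 9/25, P(r = 4 | data) = 12/25.
The predictive probability is P(blue next | data) = (0)(4/25) + (1/3)(9/25) + (2/3)(12/25) = 11/25.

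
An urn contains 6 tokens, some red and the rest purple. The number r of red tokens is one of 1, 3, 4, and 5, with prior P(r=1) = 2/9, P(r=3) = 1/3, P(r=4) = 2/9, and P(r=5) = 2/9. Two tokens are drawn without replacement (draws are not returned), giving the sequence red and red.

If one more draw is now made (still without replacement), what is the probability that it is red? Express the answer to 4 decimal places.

0.5671

Under each hypothesis, the probability of the observed sequence is: P(data | r = 1) = (1/6)(0/5) = 0; P(data | r = 3) = (3/6)(2/5) = 1/5; P(data | r = 4) = (4/6)(3/5) = 2/5; P(data | r = 5) = (5/6)(4/5) = 2/3.
Weighting by the prior gives 2/9 · 0 = 0, 1/3 · 1/5 = 1/15, 2/9 · 2/5 = 4/45, 2/9 · 2/3 = 4/27; these sum to 41/135.
The posterior is then P(r = 1 | data) = 0, P(r = 3 | data) = 9/41, P(r = 4 | data) = 12/41, P(r = 5 | data) = 20/41.
Averaging over the posterior, P(red next | data) = (1/4)(9/41) + (1/2)(12/41) + (3/4)(20/41) = 93/164.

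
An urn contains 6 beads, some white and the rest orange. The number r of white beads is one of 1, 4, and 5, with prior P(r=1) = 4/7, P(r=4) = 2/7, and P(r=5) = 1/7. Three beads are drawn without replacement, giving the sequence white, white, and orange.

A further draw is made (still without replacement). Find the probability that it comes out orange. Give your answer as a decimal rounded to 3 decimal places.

0.235

Under each hypothesis, the probability of the observed sequence is: P(data | r = 1) = (1/6)(0/5) = 0; P(data | r = 4) = (4/6)(3/5)(2/4) = 1/5; P(data | r = 5) = (5/6)(4/5)(1/4) = 1/6.
The prior-weighted likelihoods are 4/7 · 0 = 0, 2/7 · 1/5 = 2/35, 1/7 · 1/6 = 1/42; with total 17/210.
Normalising, the posterior is P(r = 1 | data) = 0, P(r = 4 | data) = 12/17, P(r = 5 | data) = 5/17.
The predictive probability is P(orange next | data) = (1/3)(12/17) + (0)(5/17) = 4/17.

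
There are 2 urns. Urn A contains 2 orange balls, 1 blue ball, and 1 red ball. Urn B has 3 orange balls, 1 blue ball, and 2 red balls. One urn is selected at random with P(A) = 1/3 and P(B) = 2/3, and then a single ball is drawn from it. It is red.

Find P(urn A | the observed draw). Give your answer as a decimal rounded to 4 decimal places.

0.2727

The likelihood of this draw under each hypothesis: P(data | urn A) = (1/4) = 1/4; P(data | urn B) = (2/6) = 1/3.
Weighting by the prior gives 1/3 · 1/4 = 1/12, 2/3 · 1/3 = 2/9; with total 11/36.
Hence P(urn A | data) = (1/12) / (11/36) = 3/11.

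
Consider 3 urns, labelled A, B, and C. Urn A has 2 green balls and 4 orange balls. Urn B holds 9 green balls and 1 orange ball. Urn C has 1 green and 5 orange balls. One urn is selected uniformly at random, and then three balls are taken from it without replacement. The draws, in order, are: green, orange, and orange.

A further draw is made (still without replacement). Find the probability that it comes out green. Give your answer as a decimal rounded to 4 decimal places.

0.1818

Under each hypothesis, the probability of the observed sequence is: P(data | urn A) = (2/6)(4/5)(3/4) = 1/5; P(data | urn B) = (9/10)(1/9)(0/8) = 0; P(data | urn C) = (1/6)(5/5)(4/4) = 1/6.
Weighting by the prior gives 1/3 · 1/5 = 1/15, 1/3 · 0 = 0, 1/3 · 1/6 = 1/18; these sum to 11/90.
Normalising, the posterior is P(urn A | data) = 6/11, P(urn B | data) = 0, P(urn C | data) = 5/11.
The predictive probability is P(green next | data) = (1/3)(6/11) + (0)(5/11) = 2/11.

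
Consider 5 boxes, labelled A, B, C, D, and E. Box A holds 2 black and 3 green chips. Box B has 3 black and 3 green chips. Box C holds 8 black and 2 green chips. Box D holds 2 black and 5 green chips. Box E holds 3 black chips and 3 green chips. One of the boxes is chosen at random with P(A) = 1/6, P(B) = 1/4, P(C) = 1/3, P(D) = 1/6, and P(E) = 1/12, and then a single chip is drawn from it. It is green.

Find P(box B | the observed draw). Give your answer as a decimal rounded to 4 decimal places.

Under each hypothesis, the probability of this draw is: P(data | box A) = (3/5) = 3/5; P(data | box B) = (3/6) = 1/2; P(data | box C) = (2/10) = 1/5; P(data | box D) = (5/7) = 5/7; P(data | box E) = (3/6) = 1/2.
The prior-weighted likelihoods are 1/6 · 3/5 = 1/10, 1/4 · 1/2 = 1/8, 1/3 · 1/5 = 1/15, 1/6 · 5/7 = 5/42, 1/12 · 1/2 = 1/24; summing to 19/42.
So P(box B | data) = (1/8) / (19/42) = 21/76.

0.2763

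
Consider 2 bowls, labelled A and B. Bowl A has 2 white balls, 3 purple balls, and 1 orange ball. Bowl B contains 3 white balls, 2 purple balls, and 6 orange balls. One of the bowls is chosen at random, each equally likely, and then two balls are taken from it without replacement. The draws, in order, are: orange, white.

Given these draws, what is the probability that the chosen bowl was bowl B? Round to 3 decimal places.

0.711

The likelihood of the observed sequence under each hypothesis: P(data | bowl A) = (1/6)(2/5) = 1/15; P(data | bowl B) = (6/11)(3/10) = 9/55.
The prior-weighted likelihoods are 1/2 · 1/15 = 1/30, 1/2 · 9/55 = 9/110; summing to 19/165.
Therefore the posterior P(bowl B | data) = (9/110) / (19/165) = 27/38.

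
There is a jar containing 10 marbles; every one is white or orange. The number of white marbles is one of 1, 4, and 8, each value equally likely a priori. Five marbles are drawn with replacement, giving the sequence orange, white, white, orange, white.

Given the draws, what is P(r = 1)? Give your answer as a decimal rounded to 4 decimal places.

For each hypothesis, P(data | H) works out to: P(data | r = 1) = (9/10)(1/10)(1/10)(9/10)(1/10) = 0.00081; P(data | r = 4) = (6/10)(4/10)(4/10)(6/10)(4/10) = 0.02304; P(data | r = 8) = (2/10)(8/10)(8/10)(2/10)(8/10) = 0.02048.
Weighting by the prior gives 1/3 · 0.00081 = 0.00027, 1/3 · 0.02304 = 0.00768, 1/3 · 0.02048 = 0.0068267; these sum to 0.014777.
Hence P(r = 1 | data) = (0.00027) / (0.014777) = 0.018272.

0.0183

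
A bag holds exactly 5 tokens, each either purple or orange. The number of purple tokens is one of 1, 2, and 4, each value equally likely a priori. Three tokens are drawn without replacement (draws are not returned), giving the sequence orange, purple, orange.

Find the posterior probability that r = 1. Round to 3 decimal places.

For each hypothesis, P(data | H) works out to: P(data | r = 1) = (4/5)(1/4)(3/3) = 1/5; P(data | r = 2) = (3/5)(2/4)(2/3) = 1/5; P(data | r = 4) = (1/5)(4/4)(0/3) = 0.
Multiplying each by its prior: 1/3 · 1/5 = 1/15, 1/3 · 1/5 = 1/15, 1/3 · 0 = 0; summing to 2/15.
So P(r = 1 | data) = (1/15) / (2/15) = 1/2.

0.500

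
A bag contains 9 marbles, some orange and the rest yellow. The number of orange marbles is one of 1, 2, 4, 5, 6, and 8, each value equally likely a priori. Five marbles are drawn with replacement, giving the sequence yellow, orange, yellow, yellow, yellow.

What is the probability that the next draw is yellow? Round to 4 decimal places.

Compute the likelihood of the observed sequence for each case: P(data | r = 1) = (8/9)(1/9)(8/9)(8/9)(8/9) = 0.069366; P(data | r = 2) = (7/9)(2/9)(7/9)(7/9)(7/9) = 0.081322; P(data | r = 4) = (5/9)(4/9)(5/9)(5/9)(5/9) = 0.042338; P(data | r = 5) = (4/9)(5/9)(4/9)(4/9)(4/9) = 0.021677; P(data | r = 6) = (3/9)(6/9)(3/9)(3/9)(3/9) = 0.0082305; P(data | r = 8) = (1/9)(8/9)(1/9)(1/9)(1/9) = 0.00013548.
Multiplying each by its prior: 1/6 · 0.069366 = 0.011561, 1/6 · 0.081322 = 0.013554, 1/6 · 0.042338 = 0.0070563, 1/6 · 0.021677 = 0.0036128, 1/6 · 0.0082305 = 0.0013717, 1/6 · 0.00013548 = 2.258e-05; these sum to 0.037178.
The posterior is then P(r = 1 | data) = 0.31096, P(r = 2 | data) = 0.36456, P(r = 4 | data) = 0.1898, P(r = 5 | data) = 0.097176, P(r = 6 | data) = 0.036896, P(r = 8 | data) = 0.00060735.
So P(yellow next | data) = Σ P(yellow next | H) P(H | data) = (8/9)(0.31096) + (7/9)(0.36456) + (5/9)(0.1898) + (4/9)(0.097176) + (1/3)(0.036896) + (1/9)(0.00060735) = 0.72096.

0.7210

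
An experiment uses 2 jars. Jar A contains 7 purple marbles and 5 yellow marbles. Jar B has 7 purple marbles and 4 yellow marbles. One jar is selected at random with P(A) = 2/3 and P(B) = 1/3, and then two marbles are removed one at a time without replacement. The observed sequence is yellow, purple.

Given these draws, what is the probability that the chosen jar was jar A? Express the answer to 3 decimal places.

The likelihood of the observed sequence under each hypothesis: P(data | jar A) = (5/12)(7/11) = 35/132; P(data | jar B) = (4/11)(7/10) = 14/55.
Weighting by the prior gives 2/3 · 35/132 = 35/198, 1/3 · 14/55 = 14/165; with total 259/990.
So P(jar A | data) = (35/198) / (259/990) = 25/37.

0.676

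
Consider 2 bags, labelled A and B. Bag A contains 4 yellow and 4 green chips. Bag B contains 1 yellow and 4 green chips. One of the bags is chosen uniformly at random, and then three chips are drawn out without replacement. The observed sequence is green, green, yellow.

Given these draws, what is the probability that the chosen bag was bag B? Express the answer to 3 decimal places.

0.583

The likelihood of the observed sequence under each hypothesis: P(data | bag A) = (4/8)(3/7)(4/6) = 1/7; P(data | bag B) = (4/5)(3/4)(1/3) = 1/5.
The prior-weighted likelihoods are 1/2 · 1/7 = 1/14, 1/2 · 1/5 = 1/10; these sum to 6/35.
Hence P(bag B | data) = (1/10) / (6/35) = 7/12.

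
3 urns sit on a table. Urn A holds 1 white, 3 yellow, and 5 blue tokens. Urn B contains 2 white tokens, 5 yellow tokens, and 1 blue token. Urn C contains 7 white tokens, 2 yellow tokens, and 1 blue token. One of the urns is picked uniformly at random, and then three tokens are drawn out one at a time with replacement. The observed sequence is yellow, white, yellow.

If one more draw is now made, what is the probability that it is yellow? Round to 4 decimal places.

0.5127

For each hypothesis, P(data | H) works out to: P(data | urn A) = (3/9)(1/9)(3/9) = 0.012346; P(data | urn B) = (5/8)(2/8)(5/8) = 0.097656; P(data | urn C) = (2/10)(7/10)(2/10) = 0.028.
Weighting by the prior gives 1/3 · 0.012346 = 0.0041152, 1/3 · 0.097656 = 0.032552, 1/3 · 0.028 = 0.0093333; summing to 0.046001.
Normalising, the posterior is P(urn A | data) = 0.08946, P(urn B | data) = 0.70764, P(urn C | data) = 0.2029.
So P(yellow next | data) = Σ P(yellow next | H) P(H | data) = (1/3)(0.08946) + (5/8)(0.70764) + (1/5)(0.2029) = 0.51268.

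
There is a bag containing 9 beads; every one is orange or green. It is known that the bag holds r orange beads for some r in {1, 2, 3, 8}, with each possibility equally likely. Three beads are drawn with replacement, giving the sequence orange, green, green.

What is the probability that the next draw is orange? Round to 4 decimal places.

The likelihood of the observed sequence under each hypothesis: P(data | r = 1) = (1/9)(8/9)(8/9) = 0.087791; P(data | r = 2) = (2/9)(7/9)(7/9) = 0.13443; P(data | r = 3) = (3/9)(6/9)(6/9) = 0.14815; P(data | r = 8) = (8/9)(1/9)(1/9) = 0.010974.
The prior-weighted likelihoods are 1/4 · 0.087791 = 0.021948, 1/4 · 0.13443 = 0.033608, 1/4 · 0.14815 = 0.037037, 1/4 · 0.010974 = 0.0027435; these sum to 0.095336.
The posterior is then P(r = 1 | data) = 0.23022, P(r = 2 | data) = 0.35252, P(r = 3 | data) = 0.38849, P(r = 8 | data) = 0.028777.
The predictive probability is P(orange next | data) = (1/9)(0.23022) + (2/9)(0.35252) + (1/3)(0.38849) + (8/9)(0.028777) = 0.25899.

0.2590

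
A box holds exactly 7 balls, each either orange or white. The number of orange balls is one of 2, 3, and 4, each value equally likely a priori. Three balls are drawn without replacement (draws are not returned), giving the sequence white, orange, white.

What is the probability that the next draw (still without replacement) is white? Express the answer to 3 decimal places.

Under each hypothesis, the probability of the observed sequence is: P(data | r = 2) = (5/7)(2/6)(4/5) = 4/21; P(data | r = 3) = (4/7)(3/6)(3/5) = 6/35; P(data | r = 4) = (3/7)(4/6)(2/5) = 4/35.
Multiplying each by its prior: 1/3 · 4/21 = 4/63, 1/3 · 6/35 = 2/35, 1/3 · 4/35 = 4/105; summing to 10/63.
Normalising, the posterior is P(r = 2 | data) = 2/5, P(r = 3 | data) = 9/25, P(r = 4 | data) = 6/25.
Averaging over the posterior, P(white next | data) = (3/4)(2/5) + (1/2)(9/25) + (1/4)(6/25) = 27/50.

0.540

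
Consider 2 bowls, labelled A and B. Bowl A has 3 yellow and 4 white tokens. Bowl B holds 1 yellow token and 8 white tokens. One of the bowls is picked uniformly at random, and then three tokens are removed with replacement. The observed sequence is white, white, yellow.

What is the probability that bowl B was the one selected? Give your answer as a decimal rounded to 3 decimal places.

0.386

For each hypothesis, P(data | H) works out to: P(data | bowl A) = (4/7)(4/7)(3/7) = 0.13994; P(data | bowl B) = (8/9)(8/9)(1/9) = 0.087791.
Weighting by the prior gives 1/2 · 0.13994 = 0.069971, 1/2 · 0.087791 = 0.043896; summing to 0.11387.
Hence P(bowl B | data) = (0.043896) / (0.11387) = 0.3855.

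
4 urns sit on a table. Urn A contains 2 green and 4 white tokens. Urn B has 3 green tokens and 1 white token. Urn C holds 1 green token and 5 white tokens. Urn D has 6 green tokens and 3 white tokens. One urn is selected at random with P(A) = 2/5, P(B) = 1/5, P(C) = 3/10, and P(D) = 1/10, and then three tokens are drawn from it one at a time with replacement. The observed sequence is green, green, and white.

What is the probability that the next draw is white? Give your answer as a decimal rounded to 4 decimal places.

For each hypothesis, P(data | H) works out to: P(data | urn A) = (2/6)(2/6)(4/6) = 0.074074; P(data | urn B) = (3/4)(3/4)(1/4) = 0.14062; P(data | urn C) = (1/6)(1/6)(5/6) = 0.023148; P(data | urn D) = (6/9)(6/9)(3/9) = 0.14815.
Weighting by the prior gives 2/5 · 0.074074 = 0.02963, 1/5 · 0.14062 = 0.028125, 3/10 · 0.023148 = 0.0069444, 1/10 · 0.14815 = 0.014815; summing to 0.079514.
Dividing through by the total gives posterior P(urn A | data) = 0.37263, P(urn B | data) = 0.35371, P(urn C | data) = 0.087336, P(urn D | data) = 0.18632.
The predictive probability is P(white next | data) = (2/3)(0.37263) + (1/4)(0.35371) + (5/6)(0.087336) + (1/3)(0.18632) = 0.47174.

0.4717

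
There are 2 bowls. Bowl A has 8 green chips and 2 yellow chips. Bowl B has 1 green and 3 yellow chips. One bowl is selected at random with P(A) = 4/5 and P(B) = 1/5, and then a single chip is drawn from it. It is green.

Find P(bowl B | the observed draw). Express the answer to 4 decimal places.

Under each hypothesis, the probability of this draw is: P(data | bowl A) = (8/10) = 4/5; P(data | bowl B) = (1/4) = 1/4.
Multiplying each by its prior: 4/5 · 4/5 = 16/25, 1/5 · 1/4 = 1/20; these sum to 69/100.
Therefore the posterior P(bowl B | data) = (1/20) / (69/100) = 5/69.

0.0725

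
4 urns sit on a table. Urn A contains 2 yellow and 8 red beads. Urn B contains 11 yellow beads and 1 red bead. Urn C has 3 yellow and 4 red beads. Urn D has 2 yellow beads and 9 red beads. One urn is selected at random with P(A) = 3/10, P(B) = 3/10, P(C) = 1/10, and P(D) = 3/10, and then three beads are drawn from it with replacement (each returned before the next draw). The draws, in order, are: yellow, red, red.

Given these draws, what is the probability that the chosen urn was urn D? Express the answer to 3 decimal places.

The likelihood of the observed sequence under each hypothesis: P(data | urn A) = (2/10)(8/10)(8/10) = 0.128; P(data | urn B) = (11/12)(1/12)(1/12) = 0.0063657; P(data | urn C) = (3/7)(4/7)(4/7) = 0.13994; P(data | urn D) = (2/11)(9/11)(9/11) = 0.12171.
The prior-weighted likelihoods are 3/10 · 0.128 = 0.0384, 3/10 · 0.0063657 = 0.0019097, 1/10 · 0.13994 = 0.013994, 3/10 · 0.12171 = 0.036514; summing to 0.090818.
By Bayes' rule, P(urn D | data) = (0.036514) / (0.090818) = 0.40206.

0.402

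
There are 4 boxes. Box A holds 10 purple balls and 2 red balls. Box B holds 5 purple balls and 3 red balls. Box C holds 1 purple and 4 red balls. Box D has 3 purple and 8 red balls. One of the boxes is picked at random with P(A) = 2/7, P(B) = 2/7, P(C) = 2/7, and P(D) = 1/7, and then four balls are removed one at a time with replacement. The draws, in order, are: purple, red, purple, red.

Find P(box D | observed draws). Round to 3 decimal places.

The likelihood of the observed sequence under each hypothesis: P(data | box A) = (10/12)(2/12)(10/12)(2/12) = 0.01929; P(data | box B) = (5/8)(3/8)(5/8)(3/8) = 0.054932; P(data | box C) = (1/5)(4/5)(1/5)(4/5) = 0.0256; P(data | box D) = (3/11)(8/11)(3/11)(8/11) = 0.039342.
The prior-weighted likelihoods are 2/7 · 0.01929 = 0.0055115, 2/7 · 0.054932 = 0.015695, 2/7 · 0.0256 = 0.0073143, 1/7 · 0.039342 = 0.0056202; these sum to 0.034141.
Hence P(box D | data) = (0.0056202) / (0.034141) = 0.16462.

0.165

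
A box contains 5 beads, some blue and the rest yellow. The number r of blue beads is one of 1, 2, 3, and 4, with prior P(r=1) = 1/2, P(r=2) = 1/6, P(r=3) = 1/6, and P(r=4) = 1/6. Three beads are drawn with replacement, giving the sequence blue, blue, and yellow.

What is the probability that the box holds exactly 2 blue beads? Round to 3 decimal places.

For each hypothesis, P(data | H) works out to: P(data | r = 1) = (1/5)(1/5)(4/5) = 4/125; P(data | r = 2) = (2/5)(2/5)(3/5) = 12/125; P(data | r = 3) = (3/5)(3/5)(2/5) = 18/125; P(data | r = 4) = (4/5)(4/5)(1/5) = 16/125.
The prior-weighted likelihoods are 1/2 · 4/125 = 2/125, 1/6 · 12/125 = 2/125, 1/6 · 18/125 = 3/125, 1/6 · 16/125 = 8/375; these sum to 29/375.
Therefore the posterior P(r = 2 | data) = (2/125) / (29/375) = 6/29.

0.207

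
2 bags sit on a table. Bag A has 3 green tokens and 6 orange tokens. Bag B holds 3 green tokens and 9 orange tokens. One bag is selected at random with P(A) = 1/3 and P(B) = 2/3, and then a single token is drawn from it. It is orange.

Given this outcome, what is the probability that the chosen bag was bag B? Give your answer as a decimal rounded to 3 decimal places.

Compute the likelihood of this draw for each case: P(data | bag A) = (6/9) = 2/3; P(data | bag B) = (9/12) = 3/4.
Weighting by the prior gives 1/3 · 2/3 = 2/9, 2/3 · 3/4 = 1/2; summing to 13/18.
Hence P(bag B | data) = (1/2) / (13/18) = 9/13.

0.692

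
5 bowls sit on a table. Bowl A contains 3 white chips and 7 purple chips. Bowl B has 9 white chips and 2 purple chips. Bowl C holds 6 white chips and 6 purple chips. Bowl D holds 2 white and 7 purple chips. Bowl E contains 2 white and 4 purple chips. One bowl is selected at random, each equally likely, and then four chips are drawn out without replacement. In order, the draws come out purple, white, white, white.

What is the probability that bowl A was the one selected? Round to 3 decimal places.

Under each hypothesis, the probability of the observed sequence is: P(data | bowl A) = (7/10)(3/9)(2/8)(1/7) = 0.0083333; P(data | bowl B) = (2/11)(9/10)(8/9)(7/8) = 0.12727; P(data | bowl C) = (6/12)(6/11)(5/10)(4/9) = 0.060606; P(data | bowl D) = (7/9)(2/8)(1/7)(0/6) = 0; P(data | bowl E) = (4/6)(2/5)(1/4)(0/3) = 0.
Weighting by the prior gives 1/5 · 0.0083333 = 0.0016667, 1/5 · 0.12727 = 0.025455, 1/5 · 0.060606 = 0.012121, 1/5 · 0 = 0, 1/5 · 0 = 0; summing to 0.039242.
By Bayes' rule, P(bowl A | data) = (0.0016667) / (0.039242) = 0.042471.

0.042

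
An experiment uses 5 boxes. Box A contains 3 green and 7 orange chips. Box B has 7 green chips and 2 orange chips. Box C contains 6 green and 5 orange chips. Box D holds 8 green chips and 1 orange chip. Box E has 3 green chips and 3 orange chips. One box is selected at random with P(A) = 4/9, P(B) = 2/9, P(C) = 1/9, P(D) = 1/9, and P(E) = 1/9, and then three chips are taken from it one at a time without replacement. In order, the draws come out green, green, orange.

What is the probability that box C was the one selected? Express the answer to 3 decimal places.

0.155

The likelihood of the observed sequence under each hypothesis: P(data | box A) = (3/10)(2/9)(7/8) = 0.058333; P(data | box B) = (7/9)(6/8)(2/7) = 0.16667; P(data | box C) = (6/11)(5/10)(5/9) = 0.15152; P(data | box D) = (8/9)(7/8)(1/7) = 0.11111; P(data | box E) = (3/6)(2/5)(3/4) = 0.15.
Multiplying each by its prior: 4/9 · 0.058333 = 0.025926, 2/9 · 0.16667 = 0.037037, 1/9 · 0.15152 = 0.016835, 1/9 · 0.11111 = 0.012346, 1/9 · 0.15 = 0.016667; summing to 0.10881.
Hence P(box C | data) = (0.016835) / (0.10881) = 0.15472.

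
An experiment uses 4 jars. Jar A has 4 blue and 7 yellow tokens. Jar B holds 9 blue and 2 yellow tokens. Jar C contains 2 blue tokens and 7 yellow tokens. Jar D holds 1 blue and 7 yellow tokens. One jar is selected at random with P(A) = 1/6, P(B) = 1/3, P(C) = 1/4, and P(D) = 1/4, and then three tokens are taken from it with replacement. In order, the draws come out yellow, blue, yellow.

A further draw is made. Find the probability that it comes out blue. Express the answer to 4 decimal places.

0.2938

Compute the likelihood of the observed sequence for each case: P(data | jar A) = (7/11)(4/11)(7/11) = 0.14726; P(data | jar B) = (2/11)(9/11)(2/11) = 0.027047; P(data | jar C) = (7/9)(2/9)(7/9) = 0.13443; P(data | jar D) = (7/8)(1/8)(7/8) = 0.095703.
Multiplying each by its prior: 1/6 · 0.14726 = 0.024543, 1/3 · 0.027047 = 0.0090158, 1/4 · 0.13443 = 0.033608, 1/4 · 0.095703 = 0.023926; with total 0.091092.
Dividing through by the total gives posterior P(jar A | data) = 0.26943, P(jar B | data) = 0.098974, P(jar C | data) = 0.36894, P(jar D | data) = 0.26265.
The predictive probability is P(blue next | data) = (4/11)(0.26943) + (9/11)(0.098974) + (2/9)(0.36894) + (1/8)(0.26265) = 0.29377.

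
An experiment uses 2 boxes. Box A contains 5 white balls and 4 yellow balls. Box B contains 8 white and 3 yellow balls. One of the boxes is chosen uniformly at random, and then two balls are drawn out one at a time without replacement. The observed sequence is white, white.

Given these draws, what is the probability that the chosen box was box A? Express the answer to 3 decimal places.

For each hypothesis, P(data | H) works out to: P(data | box A) = (5/9)(4/8) = 0.27778; P(data | box B) = (8/11)(7/10) = 0.50909.
Multiplying each by its prior: 1/2 · 0.27778 = 0.13889, 1/2 · 0.50909 = 0.25455; with total 0.39343.
So P(box A | data) = (0.13889) / (0.39343) = 0.35302.

0.353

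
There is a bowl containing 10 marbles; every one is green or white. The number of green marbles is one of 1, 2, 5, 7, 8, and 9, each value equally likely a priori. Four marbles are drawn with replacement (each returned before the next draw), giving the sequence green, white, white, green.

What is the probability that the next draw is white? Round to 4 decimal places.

0.4493

Compute the likelihood of the observed sequence for each case: P(data | r = 1) = (1/10)(9/10)(9/10)(1/10) = 0.0081; P(data | r = 2) = (2/10)(8/10)(8/10)(2/10) = 0.0256; P(data | r = 5) = (5/10)(5/10)(5/10)(5/10) = 0.0625; P(data | r = 7) = (7/10)(3/10)(3/10)(7/10) = 0.0441; P(data | r = 8) = (8/10)(2/10)(2/10)(8/10) = 0.0256; P(data | r = 9) = (9/10)(1/10)(1/10)(9/10) = 0.0081.
The prior-weighted likelihoods are 1/6 · 0.0081 = 0.00135, 1/6 · 0.0256 = 0.0042667, 1/6 · 0.0625 = 0.010417, 1/6 · 0.0441 = 0.00735, 1/6 · 0.0256 = 0.0042667, 1/6 · 0.0081 = 0.00135; these sum to 0.029.
Normalising, the posterior is P(r = 1 | data) = 0.046552, P(r = 2 | data) = 0.14713, P(r = 5 | data) = 0.3592, P(r = 7 | data) = 0.25345, P(r = 8 | data) = 0.14713, P(r = 9 | data) = 0.046552.
Averaging over the posterior, P(white next | data) = (9/10)(0.046552) + (4/5)(0.14713) + (1/2)(0.3592) + (3/10)(0.25345) + (1/5)(0.14713) + (1/10)(0.046552) = 0.44931.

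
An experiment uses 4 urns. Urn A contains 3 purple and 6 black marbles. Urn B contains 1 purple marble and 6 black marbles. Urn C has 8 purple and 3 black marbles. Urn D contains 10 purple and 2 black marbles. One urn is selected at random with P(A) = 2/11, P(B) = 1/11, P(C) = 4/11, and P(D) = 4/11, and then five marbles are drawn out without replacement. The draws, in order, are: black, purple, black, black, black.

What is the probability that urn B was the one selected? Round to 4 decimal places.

0.5000

For each hypothesis, P(data | H) works out to: P(data | urn A) = (6/9)(3/8)(5/7)(4/6)(3/5) = 1/14; P(data | urn B) = (6/7)(1/6)(5/5)(4/4)(3/3) = 1/7; P(data | urn C) = (3/11)(8/10)(2/9)(1/8)(0/7) = 0; P(data | urn D) = (2/12)(10/11)(1/10)(0/9) = 0.
Multiplying each by its prior: 2/11 · 1/14 = 1/77, 1/11 · 1/7 = 1/77, 4/11 · 0 = 0, 4/11 · 0 = 0; these sum to 2/77.
Hence P(urn B | data) = (1/77) / (2/77) = 1/2.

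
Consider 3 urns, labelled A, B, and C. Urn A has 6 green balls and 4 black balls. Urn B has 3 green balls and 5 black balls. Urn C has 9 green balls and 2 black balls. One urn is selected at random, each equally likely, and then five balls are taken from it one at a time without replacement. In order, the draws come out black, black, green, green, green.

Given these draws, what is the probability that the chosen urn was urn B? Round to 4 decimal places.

For each hypothesis, P(data | H) works out to: P(data | urn A) = (4/10)(3/9)(6/8)(5/7)(4/6) = 0.047619; P(data | urn B) = (5/8)(4/7)(3/6)(2/5)(1/4) = 0.017857; P(data | urn C) = (2/11)(1/10)(9/9)(8/8)(7/7) = 0.018182.
Multiplying each by its prior: 1/3 · 0.047619 = 0.015873, 1/3 · 0.017857 = 0.0059524, 1/3 · 0.018182 = 0.0060606; summing to 0.027886.
So P(urn B | data) = (0.0059524) / (0.027886) = 0.21345.

0.2135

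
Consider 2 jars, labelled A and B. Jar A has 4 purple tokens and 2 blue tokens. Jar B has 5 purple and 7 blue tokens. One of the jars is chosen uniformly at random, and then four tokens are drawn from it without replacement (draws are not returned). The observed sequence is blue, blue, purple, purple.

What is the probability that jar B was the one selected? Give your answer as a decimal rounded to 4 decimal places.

0.5147

Compute the likelihood of the observed sequence for each case: P(data | jar A) = (2/6)(1/5)(4/4)(3/3) = 1/15; P(data | jar B) = (7/12)(6/11)(5/10)(4/9) = 7/99.
Weighting by the prior gives 1/2 · 1/15 = 1/30, 1/2 · 7/99 = 7/198; summing to 34/495.
By Bayes' rule, P(jar B | data) = (7/198) / (34/495) = 35/68.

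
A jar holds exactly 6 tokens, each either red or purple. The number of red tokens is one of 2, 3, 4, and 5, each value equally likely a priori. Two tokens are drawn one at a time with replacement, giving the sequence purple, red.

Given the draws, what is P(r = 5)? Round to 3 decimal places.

The likelihood of the observed sequence under each hypothesis: P(data | r = 2) = (4/6)(2/6) = 2/9; P(data | r = 3) = (3/6)(3/6) = 1/4; P(data | r = 4) = (2/6)(4/6) = 2/9; P(data | r = 5) = (1/6)(5/6) = 5/36.
Multiplying each by its prior: 1/4 · 2/9 = 1/18, 1/4 · 1/4 = 1/16, 1/4 · 2/9 = 1/18, 1/4 · 5/36 = 5/144; with total 5/24.
By Bayes' rule, P(r = 5 | data) = (5/144) / (5/24) = 1/6.

0.167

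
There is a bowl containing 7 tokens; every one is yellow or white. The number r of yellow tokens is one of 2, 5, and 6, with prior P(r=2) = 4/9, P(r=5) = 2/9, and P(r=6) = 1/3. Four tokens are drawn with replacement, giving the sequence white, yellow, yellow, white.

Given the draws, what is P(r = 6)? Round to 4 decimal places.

0.1525

For each hypothesis, P(data | H) works out to: P(data | r = 2) = (5/7)(2/7)(2/7)(5/7) = 0.041649; P(data | r = 5) = (2/7)(5/7)(5/7)(2/7) = 0.041649; P(data | r = 6) = (1/7)(6/7)(6/7)(1/7) = 0.014994.
The prior-weighted likelihoods are 4/9 · 0.041649 = 0.018511, 2/9 · 0.041649 = 0.0092554, 1/3 · 0.014994 = 0.0049979; summing to 0.032764.
So P(r = 6 | data) = (0.0049979) / (0.032764) = 0.15254.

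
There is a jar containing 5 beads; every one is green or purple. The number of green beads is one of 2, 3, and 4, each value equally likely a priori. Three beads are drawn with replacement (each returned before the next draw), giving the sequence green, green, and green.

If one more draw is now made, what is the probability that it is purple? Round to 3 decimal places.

0.287

The likelihood of the observed sequence under each hypothesis: P(data | r = 2) = (2/5)(2/5)(2/5) = 8/125; P(data | r = 3) = (3/5)(3/5)(3/5) = 27/125; P(data | r = 4) = (4/5)(4/5)(4/5) = 64/125.
The prior-weighted likelihoods are 1/3 · 8/125 = 8/375, 1/3 · 27/125 = 9/125, 1/3 · 64/125 = 64/375; summing to 33/125.
Normalising, the posterior is P(r = 2 | data) = 8/99, P(r = 3 | data) = 3/11, P(r = 4 | data) = 64/99.
Averaging over the posterior, P(purple next | data) = (3/5)(8/99) + (2/5)(3/11) + (1/5)(64/99) = 142/495.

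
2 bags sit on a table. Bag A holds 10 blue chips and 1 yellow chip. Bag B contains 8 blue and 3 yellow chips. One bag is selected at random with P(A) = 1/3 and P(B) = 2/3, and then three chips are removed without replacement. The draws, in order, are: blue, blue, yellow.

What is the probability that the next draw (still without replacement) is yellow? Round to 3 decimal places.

0.197

Under each hypothesis, the probability of the observed sequence is: P(data | bag A) = (10/11)(9/10)(1/9) = 1/11; P(data | bag B) = (8/11)(7/10)(3/9) = 28/165.
Weighting by the prior gives 1/3 · 1/11 = 1/33, 2/3 · 28/165 = 56/495; with total 71/495.
Dividing through by the total gives posterior P(bag A | data) = 15/71, P(bag B | data) = 56/71.
The predictive probability is P(yellow next | data) = (0)(15/71) + (1/4)(56/71) = 14/71.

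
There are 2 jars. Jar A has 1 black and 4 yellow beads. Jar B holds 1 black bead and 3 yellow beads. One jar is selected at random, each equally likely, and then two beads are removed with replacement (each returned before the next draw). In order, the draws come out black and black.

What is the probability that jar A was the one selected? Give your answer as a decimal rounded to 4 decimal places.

Compute the likelihood of the observed sequence for each case: P(data | jar A) = (1/5)(1/5) = 1/25; P(data | jar B) = (1/4)(1/4) = 1/16.
Multiplying each by its prior: 1/2 · 1/25 = 1/50, 1/2 · 1/16 = 1/32; summing to 41/800.
So P(jar A | data) = (1/50) / (41/800) = 16/41.

0.3902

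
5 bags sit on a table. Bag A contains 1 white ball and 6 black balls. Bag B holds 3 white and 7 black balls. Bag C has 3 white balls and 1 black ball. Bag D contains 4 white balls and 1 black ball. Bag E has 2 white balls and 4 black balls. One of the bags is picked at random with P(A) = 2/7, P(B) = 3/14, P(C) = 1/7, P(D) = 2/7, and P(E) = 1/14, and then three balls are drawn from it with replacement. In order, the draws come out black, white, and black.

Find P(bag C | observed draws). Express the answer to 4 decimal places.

0.0762

Compute the likelihood of the observed sequence for each case: P(data | bag A) = (6/7)(1/7)(6/7) = 0.10496; P(data | bag B) = (7/10)(3/10)(7/10) = 0.147; P(data | bag C) = (1/4)(3/4)(1/4) = 0.046875; P(data | bag D) = (1/5)(4/5)(1/5) = 0.032; P(data | bag E) = (4/6)(2/6)(4/6) = 0.14815.
Multiplying each by its prior: 2/7 · 0.10496 = 0.029988, 3/14 · 0.147 = 0.0315, 1/7 · 0.046875 = 0.0066964, 2/7 · 0.032 = 0.0091429, 1/14 · 0.14815 = 0.010582; these sum to 0.087909.
By Bayes' rule, P(bag C | data) = (0.0066964) / (0.087909) = 0.076175.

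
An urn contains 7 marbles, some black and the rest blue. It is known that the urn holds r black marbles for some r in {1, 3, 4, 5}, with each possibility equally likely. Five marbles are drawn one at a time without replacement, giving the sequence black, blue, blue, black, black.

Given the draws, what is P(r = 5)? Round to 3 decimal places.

Compute the likelihood of the observed sequence for each case: P(data | r = 1) = (1/7)(6/6)(5/5)(0/4) = 0; P(data | r = 3) = (3/7)(4/6)(3/5)(2/4)(1/3) = 1/35; P(data | r = 4) = (4/7)(3/6)(2/5)(3/4)(2/3) = 2/35; P(data | r = 5) = (5/7)(2/6)(1/5)(4/4)(3/3) = 1/21.
The prior-weighted likelihoods are 1/4 · 0 = 0, 1/4 · 1/35 = 1/140, 1/4 · 2/35 = 1/70, 1/4 · 1/21 = 1/84; with total 1/30.
Therefore the posterior P(r = 5 | data) = (1/84) / (1/30) = 5/14.

0.357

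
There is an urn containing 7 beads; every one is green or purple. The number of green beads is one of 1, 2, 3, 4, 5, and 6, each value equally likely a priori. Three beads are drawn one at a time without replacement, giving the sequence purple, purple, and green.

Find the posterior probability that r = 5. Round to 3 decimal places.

Under each hypothesis, the probability of the observed sequence is: P(data | r = 1) = (6/7)(5/6)(1/5) = 1/7; P(data | r = 2) = (5/7)(4/6)(2/5) = 4/21; P(data | r = 3) = (4/7)(3/6)(3/5) = 6/35; P(data | r = 4) = (3/7)(2/6)(4/5) = 4/35; P(data | r = 5) = (2/7)(1/6)(5/5) = 1/21; P(data | r = 6) = (1/7)(0/6) = 0.
Weighting by the prior gives 1/6 · 1/7 = 1/42, 1/6 · 4/21 = 2/63, 1/6 · 6/35 = 1/35, 1/6 · 4/35 = 2/105, 1/6 · 1/21 = 1/126, 1/6 · 0 = 0; these sum to 1/9.
So P(r = 5 | data) = (1/126) / (1/9) = 1/14.

0.071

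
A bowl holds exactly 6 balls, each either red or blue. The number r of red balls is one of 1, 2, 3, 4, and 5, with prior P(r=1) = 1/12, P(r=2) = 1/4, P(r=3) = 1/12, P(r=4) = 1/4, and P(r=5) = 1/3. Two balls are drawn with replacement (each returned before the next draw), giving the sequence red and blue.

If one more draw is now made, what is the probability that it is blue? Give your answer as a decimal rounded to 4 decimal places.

Under each hypothesis, the probability of the observed sequence is: P(data | r = 1) = (1/6)(5/6) = 5/36; P(data | r = 2) = (2/6)(4/6) = 2/9; P(data | r = 3) = (3/6)(3/6) = 1/4; P(data | r = 4) = (4/6)(2/6) = 2/9; P(data | r = 5) = (5/6)(1/6) = 5/36.
The prior-weighted likelihoods are 1/12 · 5/36 = 5/432, 1/4 · 2/9 = 1/18, 1/12 · 1/4 = 1/48, 1/4 · 2/9 = 1/18, 1/3 · 5/36 = 5/108; these sum to 41/216.
Normalising, the posterior is P(r = 1 | data) = 5/82, P(r = 2 | data) = 12/41, P(r = 3 | data) = 9/82, P(r = 4 | data) = 12/41, P(r = 5 | data) = 10/41.
The predictive probability is P(blue next | data) = (5/6)(5/82) + (2/3)(12/41) + (1/2)(9/82) + (1/3)(12/41) + (1/6)(10/41) = 18/41.

0.4390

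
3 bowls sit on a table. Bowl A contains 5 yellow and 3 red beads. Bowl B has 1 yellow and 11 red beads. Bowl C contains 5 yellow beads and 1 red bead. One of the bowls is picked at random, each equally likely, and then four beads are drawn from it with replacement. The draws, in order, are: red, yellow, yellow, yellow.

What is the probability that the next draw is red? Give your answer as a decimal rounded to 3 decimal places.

Under each hypothesis, the probability of the observed sequence is: P(data | bowl A) = (3/8)(5/8)(5/8)(5/8) = 0.091553; P(data | bowl B) = (11/12)(1/12)(1/12)(1/12) = 0.00053048; P(data | bowl C) = (1/6)(5/6)(5/6)(5/6) = 0.096451.
The prior-weighted likelihoods are 1/3 · 0.091553 = 0.030518, 1/3 · 0.00053048 = 0.00017683, 1/3 · 0.096451 = 0.03215; with total 0.062845.
The posterior is then P(bowl A | data) = 0.4856, P(bowl B | data) = 0.0028137, P(bowl C | data) = 0.51158.
So P(red next | data) = Σ P(red next | H) P(H | data) = (3/8)(0.4856) + (11/12)(0.0028137) + (1/6)(0.51158) = 0.26994.

0.270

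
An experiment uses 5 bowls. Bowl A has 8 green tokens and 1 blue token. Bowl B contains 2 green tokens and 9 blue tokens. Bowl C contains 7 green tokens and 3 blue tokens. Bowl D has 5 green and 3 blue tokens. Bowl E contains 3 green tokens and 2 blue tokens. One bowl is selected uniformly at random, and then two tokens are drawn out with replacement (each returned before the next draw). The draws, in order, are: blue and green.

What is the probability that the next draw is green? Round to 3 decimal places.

0.593

The likelihood of the observed sequence under each hypothesis: P(data | bowl A) = (1/9)(8/9) = 0.098765; P(data | bowl B) = (9/11)(2/11) = 0.14876; P(data | bowl C) = (3/10)(7/10) = 0.21; P(data | bowl D) = (3/8)(5/8) = 0.23438; P(data | bowl E) = (2/5)(3/5) = 0.24.
Multiplying each by its prior: 1/5 · 0.098765 = 0.019753, 1/5 · 0.14876 = 0.029752, 1/5 · 0.21 = 0.042, 1/5 · 0.23438 = 0.046875, 1/5 · 0.24 = 0.048; summing to 0.18638.
Normalising, the posterior is P(bowl A | data) = 0.10598, P(bowl B | data) = 0.15963, P(bowl C | data) = 0.22535, P(bowl D | data) = 0.2515, P(bowl E | data) = 0.25754.
Averaging over the posterior, P(green next | data) = (8/9)(0.10598) + (2/11)(0.15963) + (7/10)(0.22535) + (5/8)(0.2515) + (3/5)(0.25754) = 0.59268.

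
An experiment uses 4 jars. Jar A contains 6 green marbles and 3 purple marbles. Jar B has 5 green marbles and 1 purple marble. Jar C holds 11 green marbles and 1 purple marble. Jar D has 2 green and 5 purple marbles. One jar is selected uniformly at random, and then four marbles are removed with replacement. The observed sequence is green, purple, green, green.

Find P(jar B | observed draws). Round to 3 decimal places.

The likelihood of the observed sequence under each hypothesis: P(data | jar A) = (6/9)(3/9)(6/9)(6/9) = 0.098765; P(data | jar B) = (5/6)(1/6)(5/6)(5/6) = 0.096451; P(data | jar C) = (11/12)(1/12)(11/12)(11/12) = 0.064188; P(data | jar D) = (2/7)(5/7)(2/7)(2/7) = 0.01666.
Weighting by the prior gives 1/4 · 0.098765 = 0.024691, 1/4 · 0.096451 = 0.024113, 1/4 · 0.064188 = 0.016047, 1/4 · 0.01666 = 0.0041649; summing to 0.069016.
Hence P(jar B | data) = (0.024113) / (0.069016) = 0.34938.

0.349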